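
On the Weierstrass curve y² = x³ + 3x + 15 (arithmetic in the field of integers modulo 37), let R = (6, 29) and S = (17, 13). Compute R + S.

(6, 29) + (17, 13). λ = (13 - 29)/(17 - 6) ≡ 21/11 mod 37. 11⁻¹ ≡ 27 (mod 37), so λ ≡ 12.
  x = λ² - 6 - 17 = 144 - 23 ≡ 10; y = λ·(6 - 10) - 29 ≡ 34. → (10, 34)

(10, 34)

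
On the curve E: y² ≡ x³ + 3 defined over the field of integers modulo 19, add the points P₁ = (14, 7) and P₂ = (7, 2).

(2, 7)

(14, 7) + (7, 2). λ = (2 - 7)/(7 - 14) ≡ 14/12 mod 19. 12⁻¹ ≡ 8 (mod 19), so λ ≡ 17.
  x = λ² - 14 - 7 = 289 - 21 ≡ 2; y = λ·(14 - 2) - 7 ≡ 7. → (2, 7)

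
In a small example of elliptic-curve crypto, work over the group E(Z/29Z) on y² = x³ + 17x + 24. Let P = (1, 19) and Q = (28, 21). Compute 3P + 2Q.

(1, 10)

First 3P:
Repeated addition: build up to 3P.
2P: tangent at (1, 19): λ = (3·1² + 17)/(2·19) ≡ 20/9. 9⁻¹ ≡ 13 (mod 29) since 9·13 = 117 ≡ 1, so λ ≡ 20·13 ≡ 28.
  x = λ² - 1 - 1 = 784 - 2 ≡ 28; y = λ·(1 - 28) - 19 ≡ 8. → (28, 8)
3P: (28, 8) + (1, 19). λ = (19 - 8)/(1 - 28) ≡ 11/2 mod 29. 2⁻¹ ≡ 15 (mod 29), so λ ≡ 20.
  x = λ² - 28 - 1 = 400 - 29 ≡ 23; y = λ·(28 - 23) - 8 ≡ 5. → (23, 5)
3P = (23, 5).
Next 2Q:
Repeated addition: build up to 2Q.
2Q: tangent at (28, 21): λ = (3·28² + 17)/(2·21) ≡ 20/13. 13⁻¹ ≡ 9 (mod 29), so λ ≡ 20·9 ≡ 6.
  x = λ² - 28 - 28 = 36 - 56 ≡ 9; y = λ·(28 - 9) - 21 ≡ 6. → (9, 6)
2Q = (9, 6).
Finally 3P + 2Q:
(23, 5) + (9, 6). λ = (6 - 5)/(9 - 23) ≡ 1/15 mod 29. 15⁻¹ ≡ 2 (mod 29) since 15·2 = 30 ≡ 1, so λ ≡ 2.
  x = λ² - 23 - 9 = 4 - 32 ≡ 1; y = λ·(23 - 1) - 5 ≡ 10. → (1, 10)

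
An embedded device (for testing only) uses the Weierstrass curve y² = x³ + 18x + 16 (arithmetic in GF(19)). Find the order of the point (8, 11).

8

2P: tangent at (8, 11): λ = (3·8² + 18)/(2·11) ≡ 1/3. 3⁻¹ ≡ 13 (mod 19), so λ ≡ 1·13 ≡ 13.
  x = λ² - 8 - 8 = 169 - 16 ≡ 1; y = λ·(8 - 1) - 11 ≡ 4. → (1, 4)
3P: (1, 4) + (8, 11). λ = (11 - 4)/(8 - 1) ≡ 7/7 mod 19. 7⁻¹ ≡ 11 (mod 19), so λ ≡ 1.
  x = λ² - 1 - 8 = 1 - 9 ≡ 11; y = λ·(1 - 11) - 4 ≡ 5. → (11, 5)
4P: (11, 5) + (8, 11). λ = (11 - 5)/(8 - 11) ≡ 6/16 mod 19. 16⁻¹ ≡ 6 (mod 19), so λ ≡ 17.
  x = λ² - 11 - 8 = 289 - 19 ≡ 4; y = λ·(11 - 4) - 5 ≡ 0. → (4, 0)
5P: (4, 0) + (8, 11). λ = (11 - 0)/(8 - 4) ≡ 11/4 mod 19. 4⁻¹ ≡ 5 (mod 19) since 4·5 = 20 ≡ 1, so λ ≡ 17.
  x = λ² - 4 - 8 = 289 - 12 ≡ 11; y = λ·(4 - 11) - 0 ≡ 14. → (11, 14)
6P: (11, 14) + (8, 11). λ = (11 - 14)/(8 - 11) ≡ 16/16 mod 19. 16⁻¹ ≡ 6 (mod 19) since 16·6 = 96 ≡ 1, so λ ≡ 1.
  x = λ² - 11 - 8 = 1 - 19 ≡ 1; y = λ·(11 - 1) - 14 ≡ 15. → (1, 15)
7P: (1, 15) + (8, 11). λ = (11 - 15)/(8 - 1) ≡ 15/7 mod 19. 7⁻¹ ≡ 11 (mod 19), so λ ≡ 13.
  x = λ² - 1 - 8 = 169 - 9 ≡ 8; y = λ·(1 - 8) - 15 ≡ 8. → (8, 8)
8P: (8, 8) + (8, 11): same x and y₁ ≡ -y₂, so the sum is O.
8P = O, so the order is 8.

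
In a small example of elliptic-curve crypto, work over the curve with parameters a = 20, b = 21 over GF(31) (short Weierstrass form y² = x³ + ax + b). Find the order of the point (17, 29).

7

2P: tangent at (17, 29): λ = (3·17² + 20)/(2·29) ≡ 19/27. 27⁻¹ ≡ 23 (mod 31) since 27·23 = 621 ≡ 1, so λ ≡ 19·23 ≡ 3.
  x = λ² - 17 - 17 = 9 - 34 ≡ 6; y = λ·(17 - 6) - 29 ≡ 4. → (6, 4)
3P: (6, 4) + (17, 29). λ = (29 - 4)/(17 - 6) ≡ 25/11 mod 31. 11⁻¹ ≡ 17 (mod 31) since 11·17 = 187 ≡ 1, so λ ≡ 22.
  x = λ² - 6 - 17 = 484 - 23 ≡ 27; y = λ·(6 - 27) - 4 ≡ 30. → (27, 30)
4P: (27, 30) + (17, 29). λ = (29 - 30)/(17 - 27) ≡ 30/21 mod 31. 21⁻¹ ≡ 3 (mod 31) since 21·3 = 63 ≡ 1, so λ ≡ 28.
  x = λ² - 27 - 17 = 784 - 44 ≡ 27; y = λ·(27 - 27) - 30 ≡ 1. → (27, 1)
5P: (27, 1) + (17, 29). λ = (29 - 1)/(17 - 27) ≡ 28/21 mod 31. 21⁻¹ ≡ 3 (mod 31), so λ ≡ 22.
  x = λ² - 27 - 17 = 484 - 44 ≡ 6; y = λ·(27 - 6) - 1 ≡ 27. → (6, 27)
6P: (6, 27) + (17, 29). λ = (29 - 27)/(17 - 6) ≡ 2/11 mod 31. 11⁻¹ ≡ 17 (mod 31) since 11·17 = 187 ≡ 1, so λ ≡ 3.
  x = λ² - 6 - 17 = 9 - 23 ≡ 17; y = λ·(6 - 17) - 27 ≡ 2. → (17, 2)
7P: (17, 2) + (17, 29): same x and y₁ ≡ -y₂, so the sum is 𝒪.
7P = 𝒪, so the order is 7.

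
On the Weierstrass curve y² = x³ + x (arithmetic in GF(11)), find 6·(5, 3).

O

Write Q = (5, 3).
Repeated addition: build up to 6Q.
2Q: tangent at (5, 3): λ = (3·5² + 1)/(2·3) ≡ 10/6. 6⁻¹ ≡ 2 (mod 11) since 6·2 = 12 ≡ 1, so λ ≡ 10·2 ≡ 9.
  x = λ² - 5 - 5 = 81 - 10 ≡ 5; y = λ·(5 - 5) - 3 ≡ 8. → (5, 8)
3Q: (5, 8) + (5, 3): same x and y₁ ≡ -y₂, so the sum is O.
4Q: O + (5, 3) = (5, 3) (identity).
5Q: tangent at (5, 3): λ = (3·5² + 1)/(2·3) ≡ 10/6. 6⁻¹ ≡ 2 (mod 11), so λ ≡ 10·2 ≡ 9.
  x = λ² - 5 - 5 = 81 - 10 ≡ 5; y = λ·(5 - 5) - 3 ≡ 8. → (5, 8)
6Q: (5, 8) + (5, 3): same x and y₁ ≡ -y₂, so the sum is O.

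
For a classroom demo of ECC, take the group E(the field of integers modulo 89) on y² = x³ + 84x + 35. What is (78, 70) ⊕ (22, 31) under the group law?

(36, 26)

(78, 70) + (22, 31). λ = (31 - 70)/(22 - 78) ≡ 50/33 mod 89. 33⁻¹ ≡ 27 (mod 89), so λ ≡ 15.
  x = λ² - 78 - 22 = 225 - 100 ≡ 36; y = λ·(78 - 36) - 70 ≡ 26. → (36, 26)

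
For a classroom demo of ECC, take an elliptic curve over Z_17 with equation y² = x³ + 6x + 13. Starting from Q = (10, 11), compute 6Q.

Double-and-add on 6 = (110)₂. Start with Q = (10, 11) for the leading 1-bit.
double: tangent at (10, 11): λ = (3·10² + 6)/(2·11) ≡ 0/5. 5⁻¹ ≡ 7 (mod 17), so λ ≡ 0·7 ≡ 0.
  x = λ² - 10 - 10 = 0 - 20 ≡ 14; y = λ·(10 - 14) - 11 ≡ 6. → (14, 6)
add Q: (14, 6) + (10, 11). λ = (11 - 6)/(10 - 14) ≡ 5/13 mod 17. 13⁻¹ ≡ 4 (mod 17) since 13·4 = 52 ≡ 1, so λ ≡ 3.
  x = λ² - 14 - 10 = 9 - 24 ≡ 2; y = λ·(14 - 2) - 6 ≡ 13. → (2, 13)
double: tangent at (2, 13): λ = (3·2² + 6)/(2·13) ≡ 1/9. 9⁻¹ ≡ 2 (mod 17), so λ ≡ 1·2 ≡ 2.
  x = λ² - 2 - 2 = 4 - 4 ≡ 0; y = λ·(2 - 0) - 13 ≡ 8. → (0, 8)

(0, 8)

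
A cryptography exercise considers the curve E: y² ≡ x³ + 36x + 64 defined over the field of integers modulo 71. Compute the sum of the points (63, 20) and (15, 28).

(66, 16)

(63, 20) + (15, 28). λ = (28 - 20)/(15 - 63) ≡ 8/23 mod 71. 23⁻¹ ≡ 34 (mod 71), so λ ≡ 59.
  x = λ² - 63 - 15 = 3481 - 78 ≡ 66; y = λ·(63 - 66) - 20 ≡ 16. → (66, 16)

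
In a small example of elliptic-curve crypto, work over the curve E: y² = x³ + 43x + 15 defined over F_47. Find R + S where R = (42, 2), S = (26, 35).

(42, 2) + (26, 35). λ = (35 - 2)/(26 - 42) ≡ 33/31 mod 47. 31⁻¹ ≡ 44 (mod 47), so λ ≡ 42.
  x = λ² - 42 - 26 = 1764 - 68 ≡ 4; y = λ·(42 - 4) - 2 ≡ 43. → (4, 43)

(4, 43)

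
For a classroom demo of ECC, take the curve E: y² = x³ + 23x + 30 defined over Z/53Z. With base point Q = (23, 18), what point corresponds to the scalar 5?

(20, 13)

Double-and-add on 5 = (101)₂. Start with Q = (23, 18) for the leading 1-bit.
double: tangent at (23, 18): λ = (3·23² + 23)/(2·18) ≡ 20/36. 36⁻¹ ≡ 28 (mod 53), so λ ≡ 20·28 ≡ 30.
  x = λ² - 23 - 23 = 900 - 46 ≡ 6; y = λ·(23 - 6) - 18 ≡ 15. → (6, 15)
double: tangent at (6, 15): λ = (3·6² + 23)/(2·15) ≡ 25/30. 30⁻¹ ≡ 23 (mod 53), so λ ≡ 25·23 ≡ 45.
  x = λ² - 6 - 6 = 2025 - 12 ≡ 52; y = λ·(6 - 52) - 15 ≡ 35. → (52, 35)
add Q: (52, 35) + (23, 18). λ = (18 - 35)/(23 - 52) ≡ 36/24 mod 53. 24⁻¹ ≡ 42 (mod 53), so λ ≡ 28.
  x = λ² - 52 - 23 = 784 - 75 ≡ 20; y = λ·(52 - 20) - 35 ≡ 13. → (20, 13)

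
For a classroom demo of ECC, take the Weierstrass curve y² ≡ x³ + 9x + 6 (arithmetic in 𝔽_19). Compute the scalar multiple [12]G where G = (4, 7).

(1, 15)

Repeated addition: build up to 12G.
2G: tangent at (4, 7): λ = (3·4² + 9)/(2·7) ≡ 0/14. 14⁻¹ ≡ 15 (mod 19), so λ ≡ 0·15 ≡ 0.
  x = λ² - 4 - 4 = 0 - 8 ≡ 11; y = λ·(4 - 11) - 7 ≡ 12. → (11, 12)
3G: (11, 12) + (4, 7). λ = (7 - 12)/(4 - 11) ≡ 14/12 mod 19. 12⁻¹ ≡ 8 (mod 19), so λ ≡ 17.
  x = λ² - 11 - 4 = 289 - 15 ≡ 8; y = λ·(11 - 8) - 12 ≡ 1. → (8, 1)
4G: (8, 1) + (4, 7). λ = (7 - 1)/(4 - 8) ≡ 6/15 mod 19. 15⁻¹ ≡ 14 (mod 19), so λ ≡ 8.
  x = λ² - 8 - 4 = 64 - 12 ≡ 14; y = λ·(8 - 14) - 1 ≡ 8. → (14, 8)
5G: (14, 8) + (4, 7). λ = (7 - 8)/(4 - 14) ≡ 18/9 mod 19. 9⁻¹ ≡ 17 (mod 19) since 9·17 = 153 ≡ 1, so λ ≡ 2.
  x = λ² - 14 - 4 = 4 - 18 ≡ 5; y = λ·(14 - 5) - 8 ≡ 10. → (5, 10)
6G: (5, 10) + (4, 7). λ = (7 - 10)/(4 - 5) ≡ 16/18 mod 19. 18⁻¹ ≡ 18 (mod 19) since 18·18 = 324 ≡ 1, so λ ≡ 3.
  x = λ² - 5 - 4 = 9 - 9 ≡ 0; y = λ·(5 - 0) - 10 ≡ 5. → (0, 5)
7G: (0, 5) + (4, 7). λ = (7 - 5)/(4 - 0) ≡ 2/4 mod 19. 4⁻¹ ≡ 5 (mod 19), so λ ≡ 10.
  x = λ² - 0 - 4 = 100 - 4 ≡ 1; y = λ·(0 - 1) - 5 ≡ 4. → (1, 4)
8G: (1, 4) + (4, 7). λ = (7 - 4)/(4 - 1) ≡ 3/3 mod 19. 3⁻¹ ≡ 13 (mod 19), so λ ≡ 1.
  x = λ² - 1 - 4 = 1 - 5 ≡ 15; y = λ·(1 - 15) - 4 ≡ 1. → (15, 1)
9G: (15, 1) + (4, 7). λ = (7 - 1)/(4 - 15) ≡ 6/8 mod 19. 8⁻¹ ≡ 12 (mod 19) since 8·12 = 96 ≡ 1, so λ ≡ 15.
  x = λ² - 15 - 4 = 225 - 19 ≡ 16; y = λ·(15 - 16) - 1 ≡ 3. → (16, 3)
10G: (16, 3) + (4, 7). λ = (7 - 3)/(4 - 16) ≡ 4/7 mod 19. 7⁻¹ ≡ 11 (mod 19) since 7·11 = 77 ≡ 1, so λ ≡ 6.
  x = λ² - 16 - 4 = 36 - 20 ≡ 16; y = λ·(16 - 16) - 3 ≡ 16. → (16, 16)
11G: (16, 16) + (4, 7). λ = (7 - 16)/(4 - 16) ≡ 10/7 mod 19. 7⁻¹ ≡ 11 (mod 19) since 7·11 = 77 ≡ 1, so λ ≡ 15.
  x = λ² - 16 - 4 = 225 - 20 ≡ 15; y = λ·(16 - 15) - 16 ≡ 18. → (15, 18)
12G: (15, 18) + (4, 7). λ = (7 - 18)/(4 - 15) ≡ 8/8 mod 19. 8⁻¹ ≡ 12 (mod 19) since 8·12 = 96 ≡ 1, so λ ≡ 1.
  x = λ² - 15 - 4 = 1 - 19 ≡ 1; y = λ·(15 - 1) - 18 ≡ 15. → (1, 15)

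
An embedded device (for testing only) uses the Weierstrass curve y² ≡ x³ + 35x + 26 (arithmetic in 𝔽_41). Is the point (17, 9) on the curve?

y² = 9² ≡ 40; x³ + 35x + 26 = 5534 ≡ 40 (mod 41). 40 = 40.

yes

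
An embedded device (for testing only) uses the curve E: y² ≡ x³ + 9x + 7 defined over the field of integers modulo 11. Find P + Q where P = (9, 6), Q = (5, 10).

(9, 5)

(9, 6) + (5, 10). λ = (10 - 6)/(5 - 9) ≡ 4/7 mod 11. 7⁻¹ ≡ 8 (mod 11), so λ ≡ 10.
  x = λ² - 9 - 5 = 100 - 14 ≡ 9; y = λ·(9 - 9) - 6 ≡ 5. → (9, 5)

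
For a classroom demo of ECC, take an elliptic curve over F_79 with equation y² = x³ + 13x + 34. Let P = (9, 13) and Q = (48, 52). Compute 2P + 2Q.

First 2P:
Repeated addition: build up to 2P.
2P: tangent at (9, 13): λ = (3·9² + 13)/(2·13) ≡ 19/26. 26⁻¹ ≡ 76 (mod 79), so λ ≡ 19·76 ≡ 22.
  x = λ² - 9 - 9 = 484 - 18 ≡ 71; y = λ·(9 - 71) - 13 ≡ 45. → (71, 45)
2P = (71, 45).
Next 2Q:
Repeated addition: build up to 2Q.
2Q: tangent at (48, 52): λ = (3·48² + 13)/(2·52) ≡ 52/25. 25⁻¹ ≡ 19 (mod 79) since 25·19 = 475 ≡ 1, so λ ≡ 52·19 ≡ 40.
  x = λ² - 48 - 48 = 1600 - 96 ≡ 3; y = λ·(48 - 3) - 52 ≡ 10. → (3, 10)
2Q = (3, 10).
Finally 2P + 2Q:
(71, 45) + (3, 10). λ = (10 - 45)/(3 - 71) ≡ 44/11 mod 79. 11⁻¹ ≡ 36 (mod 79) since 11·36 = 396 ≡ 1, so λ ≡ 4.
  x = λ² - 71 - 3 = 16 - 74 ≡ 21; y = λ·(71 - 21) - 45 ≡ 76. → (21, 76)

(21, 76)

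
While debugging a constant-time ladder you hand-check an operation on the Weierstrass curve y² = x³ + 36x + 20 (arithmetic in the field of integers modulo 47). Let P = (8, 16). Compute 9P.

Repeated addition: build up to 9P.
2P: tangent at (8, 16): λ = (3·8² + 36)/(2·16) ≡ 40/32. 32⁻¹ ≡ 25 (mod 47), so λ ≡ 40·25 ≡ 13.
  x = λ² - 8 - 8 = 169 - 16 ≡ 12; y = λ·(8 - 12) - 16 ≡ 26. → (12, 26)
3P: (12, 26) + (8, 16). λ = (16 - 26)/(8 - 12) ≡ 37/43 mod 47. 43⁻¹ ≡ 35 (mod 47), so λ ≡ 26.
  x = λ² - 12 - 8 = 676 - 20 ≡ 45; y = λ·(12 - 45) - 26 ≡ 9. → (45, 9)
4P: (45, 9) + (8, 16). λ = (16 - 9)/(8 - 45) ≡ 7/10 mod 47. 10⁻¹ ≡ 33 (mod 47), so λ ≡ 43.
  x = λ² - 45 - 8 = 1849 - 53 ≡ 10; y = λ·(45 - 10) - 9 ≡ 39. → (10, 39)
5P: (10, 39) + (8, 16). λ = (16 - 39)/(8 - 10) ≡ 24/45 mod 47. 45⁻¹ ≡ 23 (mod 47) since 45·23 = 1035 ≡ 1, so λ ≡ 35.
  x = λ² - 10 - 8 = 1225 - 18 ≡ 32; y = λ·(10 - 32) - 39 ≡ 37. → (32, 37)
6P: (32, 37) + (8, 16). λ = (16 - 37)/(8 - 32) ≡ 26/23 mod 47. 23⁻¹ ≡ 45 (mod 47), so λ ≡ 42.
  x = λ² - 32 - 8 = 1764 - 40 ≡ 32; y = λ·(32 - 32) - 37 ≡ 10. → (32, 10)
7P: (32, 10) + (8, 16). λ = (16 - 10)/(8 - 32) ≡ 6/23 mod 47. 23⁻¹ ≡ 45 (mod 47) since 23·45 = 1035 ≡ 1, so λ ≡ 35.
  x = λ² - 32 - 8 = 1225 - 40 ≡ 10; y = λ·(32 - 10) - 10 ≡ 8. → (10, 8)
8P: (10, 8) + (8, 16). λ = (16 - 8)/(8 - 10) ≡ 8/45 mod 47. 45⁻¹ ≡ 23 (mod 47), so λ ≡ 43.
  x = λ² - 10 - 8 = 1849 - 18 ≡ 45; y = λ·(10 - 45) - 8 ≡ 38. → (45, 38)
9P: (45, 38) + (8, 16). λ = (16 - 38)/(8 - 45) ≡ 25/10 mod 47. 10⁻¹ ≡ 33 (mod 47), so λ ≡ 26.
  x = λ² - 45 - 8 = 676 - 53 ≡ 12; y = λ·(45 - 12) - 38 ≡ 21. → (12, 21)

(12, 21)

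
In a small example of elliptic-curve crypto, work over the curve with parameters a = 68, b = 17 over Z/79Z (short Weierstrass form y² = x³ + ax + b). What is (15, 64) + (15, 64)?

tangent at (15, 64): λ = (3·15² + 68)/(2·64) ≡ 32/49. 49⁻¹ ≡ 50 (mod 79) since 49·50 = 2450 ≡ 1, so λ ≡ 32·50 ≡ 20.
  x = λ² - 15 - 15 = 400 - 30 ≡ 54; y = λ·(15 - 54) - 64 ≡ 25. → (54, 25)

(54, 25)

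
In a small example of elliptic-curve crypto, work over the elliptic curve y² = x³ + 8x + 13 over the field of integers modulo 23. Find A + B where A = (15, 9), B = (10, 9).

(15, 9) + (10, 9). λ = (9 - 9)/(10 - 15) ≡ 0/18 mod 23. 18⁻¹ ≡ 9 (mod 23) since 18·9 = 162 ≡ 1, so λ ≡ 0.
  x = λ² - 15 - 10 = 0 - 25 ≡ 21; y = λ·(15 - 21) - 9 ≡ 14. → (21, 14)

(21, 14)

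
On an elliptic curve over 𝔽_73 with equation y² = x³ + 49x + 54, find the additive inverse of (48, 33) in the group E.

(48, 40)

-(48, 33) = (48, -33 mod 73) = (48, 40).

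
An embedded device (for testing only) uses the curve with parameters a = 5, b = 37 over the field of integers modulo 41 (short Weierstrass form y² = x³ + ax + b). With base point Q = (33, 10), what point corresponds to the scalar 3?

Repeated addition: build up to 3Q.
2Q: tangent at (33, 10): λ = (3·33² + 5)/(2·10) ≡ 33/20. 20⁻¹ ≡ 39 (mod 41) since 20·39 = 780 ≡ 1, so λ ≡ 33·39 ≡ 16.
  x = λ² - 33 - 33 = 256 - 66 ≡ 26; y = λ·(33 - 26) - 10 ≡ 20. → (26, 20)
3Q: (26, 20) + (33, 10). λ = (10 - 20)/(33 - 26) ≡ 31/7 mod 41. 7⁻¹ ≡ 6 (mod 41), so λ ≡ 22.
  x = λ² - 26 - 33 = 484 - 59 ≡ 15; y = λ·(26 - 15) - 20 ≡ 17. → (15, 17)

(15, 17)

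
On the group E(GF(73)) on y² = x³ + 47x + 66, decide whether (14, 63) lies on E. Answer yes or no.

y² = 63² ≡ 27; x³ + 47x + 66 = 3468 ≡ 37 (mod 73). 27 ≠ 37.

no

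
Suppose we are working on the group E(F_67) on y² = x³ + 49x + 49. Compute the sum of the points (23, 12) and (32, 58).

(23, 12) + (32, 58). λ = (58 - 12)/(32 - 23) ≡ 46/9 mod 67. 9⁻¹ ≡ 15 (mod 67), so λ ≡ 20.
  x = λ² - 23 - 32 = 400 - 55 ≡ 10; y = λ·(23 - 10) - 12 ≡ 47. → (10, 47)

(10, 47)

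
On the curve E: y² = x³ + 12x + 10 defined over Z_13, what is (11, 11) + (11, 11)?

(1, 7)

tangent at (11, 11): λ = (3·11² + 12)/(2·11) ≡ 11/9. 9⁻¹ ≡ 3 (mod 13), so λ ≡ 11·3 ≡ 7.
  x = λ² - 11 - 11 = 49 - 22 ≡ 1; y = λ·(11 - 1) - 11 ≡ 7. → (1, 7)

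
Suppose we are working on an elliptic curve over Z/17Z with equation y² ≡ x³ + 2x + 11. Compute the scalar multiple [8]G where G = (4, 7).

Double-and-add on 8 = (1000)₂. Start with G = (4, 7) for the leading 1-bit.
double: tangent at (4, 7): λ = (3·4² + 2)/(2·7) ≡ 16/14. 14⁻¹ ≡ 11 (mod 17), so λ ≡ 16·11 ≡ 6.
  x = λ² - 4 - 4 = 36 - 8 ≡ 11; y = λ·(4 - 11) - 7 ≡ 2. → (11, 2)
double: tangent at (11, 2): λ = (3·11² + 2)/(2·2) ≡ 8/4. 4⁻¹ ≡ 13 (mod 17), so λ ≡ 8·13 ≡ 2.
  x = λ² - 11 - 11 = 4 - 22 ≡ 16; y = λ·(11 - 16) - 2 ≡ 5. → (16, 5)
double: tangent at (16, 5): λ = (3·16² + 2)/(2·5) ≡ 5/10. 10⁻¹ ≡ 12 (mod 17), so λ ≡ 5·12 ≡ 9.
  x = λ² - 16 - 16 = 81 - 32 ≡ 15; y = λ·(16 - 15) - 5 ≡ 4. → (15, 4)

(15, 4)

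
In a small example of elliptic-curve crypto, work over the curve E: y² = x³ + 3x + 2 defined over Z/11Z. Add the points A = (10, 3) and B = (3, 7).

(10, 3) + (3, 7). λ = (7 - 3)/(3 - 10) ≡ 4/4 mod 11. 4⁻¹ ≡ 3 (mod 11), so λ ≡ 1.
  x = λ² - 10 - 3 = 1 - 13 ≡ 10; y = λ·(10 - 10) - 3 ≡ 8. → (10, 8)

(10, 8)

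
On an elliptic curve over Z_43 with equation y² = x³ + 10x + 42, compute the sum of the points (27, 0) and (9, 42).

(27, 0) + (9, 42). λ = (42 - 0)/(9 - 27) ≡ 42/25 mod 43. 25⁻¹ ≡ 31 (mod 43), so λ ≡ 12.
  x = λ² - 27 - 9 = 144 - 36 ≡ 22; y = λ·(27 - 22) - 0 ≡ 17. → (22, 17)

(22, 17)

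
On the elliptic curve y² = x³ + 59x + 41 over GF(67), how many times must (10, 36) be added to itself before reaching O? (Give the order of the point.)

5

2P: tangent at (10, 36): λ = (3·10² + 59)/(2·36) ≡ 24/5. 5⁻¹ ≡ 27 (mod 67) since 5·27 = 135 ≡ 1, so λ ≡ 24·27 ≡ 45.
  x = λ² - 10 - 10 = 2025 - 20 ≡ 62; y = λ·(10 - 62) - 36 ≡ 36. → (62, 36)
3P: (62, 36) + (10, 36). λ = (36 - 36)/(10 - 62) ≡ 0/15 mod 67. 15⁻¹ ≡ 9 (mod 67) since 15·9 = 135 ≡ 1, so λ ≡ 0.
  x = λ² - 62 - 10 = 0 - 72 ≡ 62; y = λ·(62 - 62) - 36 ≡ 31. → (62, 31)
4P: (62, 31) + (10, 36). λ = (36 - 31)/(10 - 62) ≡ 5/15 mod 67. 15⁻¹ ≡ 9 (mod 67), so λ ≡ 45.
  x = λ² - 62 - 10 = 2025 - 72 ≡ 10; y = λ·(62 - 10) - 31 ≡ 31. → (10, 31)
5P: (10, 31) + (10, 36): same x and y₁ ≡ -y₂, so the sum is O.
5P = O, so the order is 5.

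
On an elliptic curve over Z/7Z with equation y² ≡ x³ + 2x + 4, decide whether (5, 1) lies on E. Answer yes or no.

no

y² = 1² ≡ 1; x³ + 2x + 4 = 139 ≡ 6 (mod 7). 1 ≠ 6.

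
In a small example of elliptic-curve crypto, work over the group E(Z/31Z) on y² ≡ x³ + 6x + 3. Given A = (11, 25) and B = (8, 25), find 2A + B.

First 2A:
Repeated addition: build up to 2A.
2A: tangent at (11, 25): λ = (3·11² + 6)/(2·25) ≡ 28/19. 19⁻¹ ≡ 18 (mod 31), so λ ≡ 28·18 ≡ 8.
  x = λ² - 11 - 11 = 64 - 22 ≡ 11; y = λ·(11 - 11) - 25 ≡ 6. → (11, 6)
2A = (11, 6).
Finally 2A + B:
(11, 6) + (8, 25). λ = (25 - 6)/(8 - 11) ≡ 19/28 mod 31. 28⁻¹ ≡ 10 (mod 31), so λ ≡ 4.
  x = λ² - 11 - 8 = 16 - 19 ≡ 28; y = λ·(11 - 28) - 6 ≡ 19. → (28, 19)

(28, 19)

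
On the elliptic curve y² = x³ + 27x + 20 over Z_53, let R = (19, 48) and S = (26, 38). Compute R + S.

(36, 52)

(19, 48) + (26, 38). λ = (38 - 48)/(26 - 19) ≡ 43/7 mod 53. 7⁻¹ ≡ 38 (mod 53), so λ ≡ 44.
  x = λ² - 19 - 26 = 1936 - 45 ≡ 36; y = λ·(19 - 36) - 48 ≡ 52. → (36, 52)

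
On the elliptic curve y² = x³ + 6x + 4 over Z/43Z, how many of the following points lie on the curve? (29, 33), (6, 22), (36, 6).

(29, 33): 33² ≡ 14, rhs ≡ 14 → on.
(6, 22): 22² ≡ 11, rhs ≡ 41 → off.
(36, 6): 6² ≡ 36, rhs ≡ 6 → off.

1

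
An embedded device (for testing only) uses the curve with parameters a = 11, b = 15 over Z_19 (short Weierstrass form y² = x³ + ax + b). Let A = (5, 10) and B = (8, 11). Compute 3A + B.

First 3A:
Repeated addition: build up to 3A.
2A: tangent at (5, 10): λ = (3·5² + 11)/(2·10) ≡ 10/1. 1⁻¹ ≡ 1 (mod 19) since 1·1 = 1 ≡ 1, so λ ≡ 10·1 ≡ 10.
  x = λ² - 5 - 5 = 100 - 10 ≡ 14; y = λ·(5 - 14) - 10 ≡ 14. → (14, 14)
3A: (14, 14) + (5, 10). λ = (10 - 14)/(5 - 14) ≡ 15/10 mod 19. 10⁻¹ ≡ 2 (mod 19) since 10·2 = 20 ≡ 1, so λ ≡ 11.
  x = λ² - 14 - 5 = 121 - 19 ≡ 7; y = λ·(14 - 7) - 14 ≡ 6. → (7, 6)
3A = (7, 6).
Finally 3A + B:
(7, 6) + (8, 11). λ = (11 - 6)/(8 - 7) ≡ 5/1 mod 19. 1⁻¹ ≡ 1 (mod 19) since 1·1 = 1 ≡ 1, so λ ≡ 5.
  x = λ² - 7 - 8 = 25 - 15 ≡ 10; y = λ·(7 - 10) - 6 ≡ 17. → (10, 17)

(10, 17)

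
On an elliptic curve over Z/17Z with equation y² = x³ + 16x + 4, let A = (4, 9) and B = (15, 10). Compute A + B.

(7, 0)

(4, 9) + (15, 10). λ = (10 - 9)/(15 - 4) ≡ 1/11 mod 17. 11⁻¹ ≡ 14 (mod 17) since 11·14 = 154 ≡ 1, so λ ≡ 14.
  x = λ² - 4 - 15 = 196 - 19 ≡ 7; y = λ·(4 - 7) - 9 ≡ 0. → (7, 0)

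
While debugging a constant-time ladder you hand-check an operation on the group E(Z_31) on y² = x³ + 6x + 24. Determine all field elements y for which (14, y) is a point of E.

0

x³ + 6x + 24 = 2852 ≡ 0 (mod 31).
Only y = 0 satisfies y² ≡ 0.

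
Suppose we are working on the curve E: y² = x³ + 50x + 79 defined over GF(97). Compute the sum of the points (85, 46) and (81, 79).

(90, 68)

(85, 46) + (81, 79). λ = (79 - 46)/(81 - 85) ≡ 33/93 mod 97. 93⁻¹ ≡ 24 (mod 97), so λ ≡ 16.
  x = λ² - 85 - 81 = 256 - 166 ≡ 90; y = λ·(85 - 90) - 46 ≡ 68. → (90, 68)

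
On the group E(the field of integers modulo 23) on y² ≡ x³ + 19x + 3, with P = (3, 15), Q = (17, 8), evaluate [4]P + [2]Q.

O

First 4P:
Double-and-add on 4 = (100)₂. Start with P = (3, 15) for the leading 1-bit.
double: tangent at (3, 15): λ = (3·3² + 19)/(2·15) ≡ 0/7. 7⁻¹ ≡ 10 (mod 23), so λ ≡ 0·10 ≡ 0.
  x = λ² - 3 - 3 = 0 - 6 ≡ 17; y = λ·(3 - 17) - 15 ≡ 8. → (17, 8)
double: tangent at (17, 8): λ = (3·17² + 19)/(2·8) ≡ 12/16. 16⁻¹ ≡ 13 (mod 23), so λ ≡ 12·13 ≡ 18.
  x = λ² - 17 - 17 = 324 - 34 ≡ 14; y = λ·(17 - 14) - 8 ≡ 0. → (14, 0)
4P = (14, 0).
Next 2Q:
Repeated addition: build up to 2Q.
2Q: tangent at (17, 8): λ = (3·17² + 19)/(2·8) ≡ 12/16. 16⁻¹ ≡ 13 (mod 23), so λ ≡ 12·13 ≡ 18.
  x = λ² - 17 - 17 = 324 - 34 ≡ 14; y = λ·(17 - 14) - 8 ≡ 0. → (14, 0)
2Q = (14, 0).
Finally 4P + 2Q:
(14, 0) + (14, 0): same x and y₁ ≡ -y₂, so the sum is ∞.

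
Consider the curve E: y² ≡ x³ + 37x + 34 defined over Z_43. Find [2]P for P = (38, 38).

(3, 0)

tangent at (38, 38): λ = (3·38² + 37)/(2·38) ≡ 26/33. 33⁻¹ ≡ 30 (mod 43), so λ ≡ 26·30 ≡ 6.
  x = λ² - 38 - 38 = 36 - 76 ≡ 3; y = λ·(38 - 3) - 38 ≡ 0. → (3, 0)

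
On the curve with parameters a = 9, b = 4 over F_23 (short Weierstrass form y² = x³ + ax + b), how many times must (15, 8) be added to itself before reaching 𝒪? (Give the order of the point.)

2P: tangent at (15, 8): λ = (3·15² + 9)/(2·8) ≡ 17/16. 16⁻¹ ≡ 13 (mod 23), so λ ≡ 17·13 ≡ 14.
  x = λ² - 15 - 15 = 196 - 30 ≡ 5; y = λ·(15 - 5) - 8 ≡ 17. → (5, 17)
3P: (5, 17) + (15, 8). λ = (8 - 17)/(15 - 5) ≡ 14/10 mod 23. 10⁻¹ ≡ 7 (mod 23), so λ ≡ 6.
  x = λ² - 5 - 15 = 36 - 20 ≡ 16; y = λ·(5 - 16) - 17 ≡ 9. → (16, 9)
4P: (16, 9) + (15, 8). λ = (8 - 9)/(15 - 16) ≡ 22/22 mod 23. 22⁻¹ ≡ 22 (mod 23) since 22·22 = 484 ≡ 1, so λ ≡ 1.
  x = λ² - 16 - 15 = 1 - 31 ≡ 16; y = λ·(16 - 16) - 9 ≡ 14. → (16, 14)
5P: (16, 14) + (15, 8). λ = (8 - 14)/(15 - 16) ≡ 17/22 mod 23. 22⁻¹ ≡ 22 (mod 23) since 22·22 = 484 ≡ 1, so λ ≡ 6.
  x = λ² - 16 - 15 = 36 - 31 ≡ 5; y = λ·(16 - 5) - 14 ≡ 6. → (5, 6)
6P: (5, 6) + (15, 8). λ = (8 - 6)/(15 - 5) ≡ 2/10 mod 23. 10⁻¹ ≡ 7 (mod 23), so λ ≡ 14.
  x = λ² - 5 - 15 = 196 - 20 ≡ 15; y = λ·(5 - 15) - 6 ≡ 15. → (15, 15)
7P: (15, 15) + (15, 8): same x and y₁ ≡ -y₂, so the sum is 𝒪.
7P = 𝒪, so the order is 7.

7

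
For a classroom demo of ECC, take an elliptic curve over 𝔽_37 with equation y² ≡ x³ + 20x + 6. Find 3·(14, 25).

Write G = (14, 25).
Repeated addition: build up to 3G.
2G: tangent at (14, 25): λ = (3·14² + 20)/(2·25) ≡ 16/13. 13⁻¹ ≡ 20 (mod 37), so λ ≡ 16·20 ≡ 24.
  x = λ² - 14 - 14 = 576 - 28 ≡ 30; y = λ·(14 - 30) - 25 ≡ 35. → (30, 35)
3G: (30, 35) + (14, 25). λ = (25 - 35)/(14 - 30) ≡ 27/21 mod 37. 21⁻¹ ≡ 30 (mod 37) since 21·30 = 630 ≡ 1, so λ ≡ 33.
  x = λ² - 30 - 14 = 1089 - 44 ≡ 9; y = λ·(30 - 9) - 35 ≡ 29. → (9, 29)

(9, 29)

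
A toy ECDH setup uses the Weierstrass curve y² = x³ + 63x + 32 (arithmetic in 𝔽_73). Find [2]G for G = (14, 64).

tangent at (14, 64): λ = (3·14² + 63)/(2·64) ≡ 67/55. 55⁻¹ ≡ 4 (mod 73) since 55·4 = 220 ≡ 1, so λ ≡ 67·4 ≡ 49.
  x = λ² - 14 - 14 = 2401 - 28 ≡ 37; y = λ·(14 - 37) - 64 ≡ 50. → (37, 50)

(37, 50)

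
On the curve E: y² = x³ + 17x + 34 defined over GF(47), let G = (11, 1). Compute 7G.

(8, 20)

Repeated addition: build up to 7G.
2G: tangent at (11, 1): λ = (3·11² + 17)/(2·1) ≡ 4/2. 2⁻¹ ≡ 24 (mod 47), so λ ≡ 4·24 ≡ 2.
  x = λ² - 11 - 11 = 4 - 22 ≡ 29; y = λ·(11 - 29) - 1 ≡ 10. → (29, 10)
3G: (29, 10) + (11, 1). λ = (1 - 10)/(11 - 29) ≡ 38/29 mod 47. 29⁻¹ ≡ 13 (mod 47) since 29·13 = 377 ≡ 1, so λ ≡ 24.
  x = λ² - 29 - 11 = 576 - 40 ≡ 19; y = λ·(29 - 19) - 10 ≡ 42. → (19, 42)
4G: (19, 42) + (11, 1). λ = (1 - 42)/(11 - 19) ≡ 6/39 mod 47. 39⁻¹ ≡ 41 (mod 47), so λ ≡ 11.
  x = λ² - 19 - 11 = 121 - 30 ≡ 44; y = λ·(19 - 44) - 42 ≡ 12. → (44, 12)
5G: (44, 12) + (11, 1). λ = (1 - 12)/(11 - 44) ≡ 36/14 mod 47. 14⁻¹ ≡ 37 (mod 47) since 14·37 = 518 ≡ 1, so λ ≡ 16.
  x = λ² - 44 - 11 = 256 - 55 ≡ 13; y = λ·(44 - 13) - 12 ≡ 14. → (13, 14)
6G: (13, 14) + (11, 1). λ = (1 - 14)/(11 - 13) ≡ 34/45 mod 47. 45⁻¹ ≡ 23 (mod 47), so λ ≡ 30.
  x = λ² - 13 - 11 = 900 - 24 ≡ 30; y = λ·(13 - 30) - 14 ≡ 40. → (30, 40)
7G: (30, 40) + (11, 1). λ = (1 - 40)/(11 - 30) ≡ 8/28 mod 47. 28⁻¹ ≡ 42 (mod 47) since 28·42 = 1176 ≡ 1, so λ ≡ 7.
  x = λ² - 30 - 11 = 49 - 41 ≡ 8; y = λ·(30 - 8) - 40 ≡ 20. → (8, 20)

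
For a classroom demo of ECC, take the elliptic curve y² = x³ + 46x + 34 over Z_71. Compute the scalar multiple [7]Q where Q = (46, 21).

Double-and-add on 7 = (111)₂. Start with Q = (46, 21) for the leading 1-bit.
double: tangent at (46, 21): λ = (3·46² + 46)/(2·21) ≡ 4/42. 42⁻¹ ≡ 22 (mod 71), so λ ≡ 4·22 ≡ 17.
  x = λ² - 46 - 46 = 289 - 92 ≡ 55; y = λ·(46 - 55) - 21 ≡ 39. → (55, 39)
add Q: (55, 39) + (46, 21). λ = (21 - 39)/(46 - 55) ≡ 53/62 mod 71. 62⁻¹ ≡ 63 (mod 71) since 62·63 = 3906 ≡ 1, so λ ≡ 2.
  x = λ² - 55 - 46 = 4 - 101 ≡ 45; y = λ·(55 - 45) - 39 ≡ 52. → (45, 52)
double: tangent at (45, 52): λ = (3·45² + 46)/(2·52) ≡ 15/33. 33⁻¹ ≡ 28 (mod 71), so λ ≡ 15·28 ≡ 65.
  x = λ² - 45 - 45 = 4225 - 90 ≡ 17; y = λ·(45 - 17) - 52 ≡ 64. → (17, 64)
add Q: (17, 64) + (46, 21). λ = (21 - 64)/(46 - 17) ≡ 28/29 mod 71. 29⁻¹ ≡ 49 (mod 71), so λ ≡ 23.
  x = λ² - 17 - 46 = 529 - 63 ≡ 40; y = λ·(17 - 40) - 64 ≡ 46. → (40, 46)

(40, 46)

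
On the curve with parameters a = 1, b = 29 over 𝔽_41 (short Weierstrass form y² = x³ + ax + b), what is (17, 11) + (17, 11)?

(6, 13)

tangent at (17, 11): λ = (3·17² + 1)/(2·11) ≡ 7/22. 22⁻¹ ≡ 28 (mod 41) since 22·28 = 616 ≡ 1, so λ ≡ 7·28 ≡ 32.
  x = λ² - 17 - 17 = 1024 - 34 ≡ 6; y = λ·(17 - 6) - 11 ≡ 13. → (6, 13)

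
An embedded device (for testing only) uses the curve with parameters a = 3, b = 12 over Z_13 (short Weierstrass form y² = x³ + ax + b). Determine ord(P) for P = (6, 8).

2P: tangent at (6, 8): λ = (3·6² + 3)/(2·8) ≡ 7/3. 3⁻¹ ≡ 9 (mod 13) since 3·9 = 27 ≡ 1, so λ ≡ 7·9 ≡ 11.
  x = λ² - 6 - 6 = 121 - 12 ≡ 5; y = λ·(6 - 5) - 8 ≡ 3. → (5, 3)
3P: (5, 3) + (6, 8). λ = (8 - 3)/(6 - 5) ≡ 5/1 mod 13. 1⁻¹ ≡ 1 (mod 13) since 1·1 = 1 ≡ 1, so λ ≡ 5.
  x = λ² - 5 - 6 = 25 - 11 ≡ 1; y = λ·(5 - 1) - 3 ≡ 4. → (1, 4)
4P: (1, 4) + (6, 8). λ = (8 - 4)/(6 - 1) ≡ 4/5 mod 13. 5⁻¹ ≡ 8 (mod 13), so λ ≡ 6.
  x = λ² - 1 - 6 = 36 - 7 ≡ 3; y = λ·(1 - 3) - 4 ≡ 10. → (3, 10)
5P: (3, 10) + (6, 8). λ = (8 - 10)/(6 - 3) ≡ 11/3 mod 13. 3⁻¹ ≡ 9 (mod 13) since 3·9 = 27 ≡ 1, so λ ≡ 8.
  x = λ² - 3 - 6 = 64 - 9 ≡ 3; y = λ·(3 - 3) - 10 ≡ 3. → (3, 3)
6P: (3, 3) + (6, 8). λ = (8 - 3)/(6 - 3) ≡ 5/3 mod 13. 3⁻¹ ≡ 9 (mod 13) since 3·9 = 27 ≡ 1, so λ ≡ 6.
  x = λ² - 3 - 6 = 36 - 9 ≡ 1; y = λ·(3 - 1) - 3 ≡ 9. → (1, 9)
7P: (1, 9) + (6, 8). λ = (8 - 9)/(6 - 1) ≡ 12/5 mod 13. 5⁻¹ ≡ 8 (mod 13) since 5·8 = 40 ≡ 1, so λ ≡ 5.
  x = λ² - 1 - 6 = 25 - 7 ≡ 5; y = λ·(1 - 5) - 9 ≡ 10. → (5, 10)
8P: (5, 10) + (6, 8). λ = (8 - 10)/(6 - 5) ≡ 11/1 mod 13. 1⁻¹ ≡ 1 (mod 13), so λ ≡ 11.
  x = λ² - 5 - 6 = 121 - 11 ≡ 6; y = λ·(5 - 6) - 10 ≡ 5. → (6, 5)
9P: (6, 5) + (6, 8): same x and y₁ ≡ -y₂, so the sum is O.
9P = O, so the order is 9.

9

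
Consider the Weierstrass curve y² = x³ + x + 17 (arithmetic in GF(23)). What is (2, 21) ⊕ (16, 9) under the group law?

(17, 5)

(2, 21) + (16, 9). λ = (9 - 21)/(16 - 2) ≡ 11/14 mod 23. 14⁻¹ ≡ 5 (mod 23) since 14·5 = 70 ≡ 1, so λ ≡ 9.
  x = λ² - 2 - 16 = 81 - 18 ≡ 17; y = λ·(2 - 17) - 21 ≡ 5. → (17, 5)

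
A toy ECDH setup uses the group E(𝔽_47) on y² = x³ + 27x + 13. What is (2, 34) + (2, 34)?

(10, 25)

tangent at (2, 34): λ = (3·2² + 27)/(2·34) ≡ 39/21. 21⁻¹ ≡ 9 (mod 47) since 21·9 = 189 ≡ 1, so λ ≡ 39·9 ≡ 22.
  x = λ² - 2 - 2 = 484 - 4 ≡ 10; y = λ·(2 - 10) - 34 ≡ 25. → (10, 25)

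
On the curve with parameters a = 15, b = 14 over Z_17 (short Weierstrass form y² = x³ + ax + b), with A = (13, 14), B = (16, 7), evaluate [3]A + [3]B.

First 3A:
Repeated addition: build up to 3A.
2A: tangent at (13, 14): λ = (3·13² + 15)/(2·14) ≡ 12/11. 11⁻¹ ≡ 14 (mod 17), so λ ≡ 12·14 ≡ 15.
  x = λ² - 13 - 13 = 225 - 26 ≡ 12; y = λ·(13 - 12) - 14 ≡ 1. → (12, 1)
3A: (12, 1) + (13, 14). λ = (14 - 1)/(13 - 12) ≡ 13/1 mod 17. 1⁻¹ ≡ 1 (mod 17), so λ ≡ 13.
  x = λ² - 12 - 13 = 169 - 25 ≡ 8; y = λ·(12 - 8) - 1 ≡ 0. → (8, 0)
3A = (8, 0).
Next 3B:
Repeated addition: build up to 3B.
2B: tangent at (16, 7): λ = (3·16² + 15)/(2·7) ≡ 1/14. 14⁻¹ ≡ 11 (mod 17), so λ ≡ 1·11 ≡ 11.
  x = λ² - 16 - 16 = 121 - 32 ≡ 4; y = λ·(16 - 4) - 7 ≡ 6. → (4, 6)
3B: (4, 6) + (16, 7). λ = (7 - 6)/(16 - 4) ≡ 1/12 mod 17. 12⁻¹ ≡ 10 (mod 17) since 12·10 = 120 ≡ 1, so λ ≡ 10.
  x = λ² - 4 - 16 = 100 - 20 ≡ 12; y = λ·(4 - 12) - 6 ≡ 16. → (12, 16)
3B = (12, 16).
Finally 3A + 3B:
(8, 0) + (12, 16). λ = (16 - 0)/(12 - 8) ≡ 16/4 mod 17. 4⁻¹ ≡ 13 (mod 17), so λ ≡ 4.
  x = λ² - 8 - 12 = 16 - 20 ≡ 13; y = λ·(8 - 13) - 0 ≡ 14. → (13, 14)

(13, 14)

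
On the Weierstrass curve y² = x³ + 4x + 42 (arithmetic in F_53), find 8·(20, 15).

Write P = (20, 15).
Double-and-add on 8 = (1000)₂. Start with P = (20, 15) for the leading 1-bit.
double: tangent at (20, 15): λ = (3·20² + 4)/(2·15) ≡ 38/30. 30⁻¹ ≡ 23 (mod 53), so λ ≡ 38·23 ≡ 26.
  x = λ² - 20 - 20 = 676 - 40 ≡ 0; y = λ·(20 - 0) - 15 ≡ 28. → (0, 28)
double: tangent at (0, 28): λ = (3·0² + 4)/(2·28) ≡ 4/3. 3⁻¹ ≡ 18 (mod 53) since 3·18 = 54 ≡ 1, so λ ≡ 4·18 ≡ 19.
  x = λ² - 0 - 0 = 361 - 0 ≡ 43; y = λ·(0 - 43) - 28 ≡ 3. → (43, 3)
double: tangent at (43, 3): λ = (3·43² + 4)/(2·3) ≡ 39/6. 6⁻¹ ≡ 9 (mod 53), so λ ≡ 39·9 ≡ 33.
  x = λ² - 43 - 43 = 1089 - 86 ≡ 49; y = λ·(43 - 49) - 3 ≡ 11. → (49, 11)

(49, 11)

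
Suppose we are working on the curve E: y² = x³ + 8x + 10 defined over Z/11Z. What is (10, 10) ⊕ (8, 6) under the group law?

(10, 10) + (8, 6). λ = (6 - 10)/(8 - 10) ≡ 7/9 mod 11. 9⁻¹ ≡ 5 (mod 11), so λ ≡ 2.
  x = λ² - 10 - 8 = 4 - 18 ≡ 8; y = λ·(10 - 8) - 10 ≡ 5. → (8, 5)

(8, 5)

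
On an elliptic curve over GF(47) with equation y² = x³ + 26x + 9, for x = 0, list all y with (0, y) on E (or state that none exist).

3, 44

x³ + 26x + 9 = 9 ≡ 9 (mod 47).
Square roots of 9 mod 47: 3 and 44 (since 3² = 9 ≡ 9).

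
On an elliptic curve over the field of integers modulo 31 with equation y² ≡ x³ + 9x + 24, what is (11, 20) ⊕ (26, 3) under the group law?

(11, 20) + (26, 3). λ = (3 - 20)/(26 - 11) ≡ 14/15 mod 31. 15⁻¹ ≡ 29 (mod 31), so λ ≡ 3.
  x = λ² - 11 - 26 = 9 - 37 ≡ 3; y = λ·(11 - 3) - 20 ≡ 4. → (3, 4)

(3, 4)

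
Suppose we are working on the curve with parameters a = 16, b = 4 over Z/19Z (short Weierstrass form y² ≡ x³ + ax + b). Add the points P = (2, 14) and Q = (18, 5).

(2, 14) + (18, 5). λ = (5 - 14)/(18 - 2) ≡ 10/16 mod 19. 16⁻¹ ≡ 6 (mod 19) since 16·6 = 96 ≡ 1, so λ ≡ 3.
  x = λ² - 2 - 18 = 9 - 20 ≡ 8; y = λ·(2 - 8) - 14 ≡ 6. → (8, 6)

(8, 6)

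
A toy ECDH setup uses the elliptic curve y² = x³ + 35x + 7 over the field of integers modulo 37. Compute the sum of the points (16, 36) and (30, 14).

(16, 36) + (30, 14). λ = (14 - 36)/(30 - 16) ≡ 15/14 mod 37. 14⁻¹ ≡ 8 (mod 37) since 14·8 = 112 ≡ 1, so λ ≡ 9.
  x = λ² - 16 - 30 = 81 - 46 ≡ 35; y = λ·(16 - 35) - 36 ≡ 15. → (35, 15)

(35, 15)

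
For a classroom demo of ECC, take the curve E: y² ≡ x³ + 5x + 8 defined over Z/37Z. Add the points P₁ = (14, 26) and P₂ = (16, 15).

(28, 14)

(14, 26) + (16, 15). λ = (15 - 26)/(16 - 14) ≡ 26/2 mod 37. 2⁻¹ ≡ 19 (mod 37), so λ ≡ 13.
  x = λ² - 14 - 16 = 169 - 30 ≡ 28; y = λ·(14 - 28) - 26 ≡ 14. → (28, 14)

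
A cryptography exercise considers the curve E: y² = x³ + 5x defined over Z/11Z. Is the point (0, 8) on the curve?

y² = 8² ≡ 9; x³ + 5x + 0 = 0 ≡ 0 (mod 11). 9 ≠ 0.

no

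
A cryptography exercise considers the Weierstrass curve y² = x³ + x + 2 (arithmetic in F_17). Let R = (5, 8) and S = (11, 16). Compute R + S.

(5, 8) + (11, 16). λ = (16 - 8)/(11 - 5) ≡ 8/6 mod 17. 6⁻¹ ≡ 3 (mod 17), so λ ≡ 7.
  x = λ² - 5 - 11 = 49 - 16 ≡ 16; y = λ·(5 - 16) - 8 ≡ 0. → (16, 0)

(16, 0)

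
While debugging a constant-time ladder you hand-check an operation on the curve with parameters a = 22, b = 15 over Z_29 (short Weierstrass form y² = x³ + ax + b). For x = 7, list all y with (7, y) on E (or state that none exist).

none

x³ + 22x + 15 = 512 ≡ 19 (mod 29).
19 is a non-residue mod 29; no y exists.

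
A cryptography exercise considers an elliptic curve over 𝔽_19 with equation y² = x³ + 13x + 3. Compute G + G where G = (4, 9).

tangent at (4, 9): λ = (3·4² + 13)/(2·9) ≡ 4/18. 18⁻¹ ≡ 18 (mod 19), so λ ≡ 4·18 ≡ 15.
  x = λ² - 4 - 4 = 225 - 8 ≡ 8; y = λ·(4 - 8) - 9 ≡ 7. → (8, 7)

(8, 7)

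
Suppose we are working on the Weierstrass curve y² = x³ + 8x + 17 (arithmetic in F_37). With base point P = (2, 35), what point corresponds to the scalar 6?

Repeated addition: build up to 6P.
2P: tangent at (2, 35): λ = (3·2² + 8)/(2·35) ≡ 20/33. 33⁻¹ ≡ 9 (mod 37), so λ ≡ 20·9 ≡ 32.
  x = λ² - 2 - 2 = 1024 - 4 ≡ 21; y = λ·(2 - 21) - 35 ≡ 23. → (21, 23)
3P: (21, 23) + (2, 35). λ = (35 - 23)/(2 - 21) ≡ 12/18 mod 37. 18⁻¹ ≡ 35 (mod 37) since 18·35 = 630 ≡ 1, so λ ≡ 13.
  x = λ² - 21 - 2 = 169 - 23 ≡ 35; y = λ·(21 - 35) - 23 ≡ 17. → (35, 17)
4P: (35, 17) + (2, 35). λ = (35 - 17)/(2 - 35) ≡ 18/4 mod 37. 4⁻¹ ≡ 28 (mod 37) since 4·28 = 112 ≡ 1, so λ ≡ 23.
  x = λ² - 35 - 2 = 529 - 37 ≡ 11; y = λ·(35 - 11) - 17 ≡ 17. → (11, 17)
5P: (11, 17) + (2, 35). λ = (35 - 17)/(2 - 11) ≡ 18/28 mod 37. 28⁻¹ ≡ 4 (mod 37) since 28·4 = 112 ≡ 1, so λ ≡ 35.
  x = λ² - 11 - 2 = 1225 - 13 ≡ 28; y = λ·(11 - 28) - 17 ≡ 17. → (28, 17)
6P: (28, 17) + (2, 35). λ = (35 - 17)/(2 - 28) ≡ 18/11 mod 37. 11⁻¹ ≡ 27 (mod 37) since 11·27 = 297 ≡ 1, so λ ≡ 5.
  x = λ² - 28 - 2 = 25 - 30 ≡ 32; y = λ·(28 - 32) - 17 ≡ 0. → (32, 0)

(32, 0)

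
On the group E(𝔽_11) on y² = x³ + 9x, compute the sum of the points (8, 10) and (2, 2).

(8, 10) + (2, 2). λ = (2 - 10)/(2 - 8) ≡ 3/5 mod 11. 5⁻¹ ≡ 9 (mod 11), so λ ≡ 5.
  x = λ² - 8 - 2 = 25 - 10 ≡ 4; y = λ·(8 - 4) - 10 ≡ 10. → (4, 10)

(4, 10)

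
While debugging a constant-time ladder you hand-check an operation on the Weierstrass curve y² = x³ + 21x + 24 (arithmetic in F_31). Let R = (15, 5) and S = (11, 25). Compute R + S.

(30, 8)

(15, 5) + (11, 25). λ = (25 - 5)/(11 - 15) ≡ 20/27 mod 31. 27⁻¹ ≡ 23 (mod 31), so λ ≡ 26.
  x = λ² - 15 - 11 = 676 - 26 ≡ 30; y = λ·(15 - 30) - 5 ≡ 8. → (30, 8)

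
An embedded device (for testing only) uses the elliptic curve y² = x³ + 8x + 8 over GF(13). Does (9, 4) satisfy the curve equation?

y² = 4² ≡ 3; x³ + 8x + 8 = 809 ≡ 3 (mod 13). 3 = 3.

yes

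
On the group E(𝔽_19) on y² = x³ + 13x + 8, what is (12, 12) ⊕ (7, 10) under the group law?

(12, 12) + (7, 10). λ = (10 - 12)/(7 - 12) ≡ 17/14 mod 19. 14⁻¹ ≡ 15 (mod 19), so λ ≡ 8.
  x = λ² - 12 - 7 = 64 - 19 ≡ 7; y = λ·(12 - 7) - 12 ≡ 9. → (7, 9)

(7, 9)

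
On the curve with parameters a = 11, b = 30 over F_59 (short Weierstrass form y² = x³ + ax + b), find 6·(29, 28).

(2, 1)

Write P = (29, 28).
Repeated addition: build up to 6P.
2P: tangent at (29, 28): λ = (3·29² + 11)/(2·28) ≡ 56/56. 56⁻¹ ≡ 39 (mod 59), so λ ≡ 56·39 ≡ 1.
  x = λ² - 29 - 29 = 1 - 58 ≡ 2; y = λ·(29 - 2) - 28 ≡ 58. → (2, 58)
3P: (2, 58) + (29, 28). λ = (28 - 58)/(29 - 2) ≡ 29/27 mod 59. 27⁻¹ ≡ 35 (mod 59), so λ ≡ 12.
  x = λ² - 2 - 29 = 144 - 31 ≡ 54; y = λ·(2 - 54) - 58 ≡ 26. → (54, 26)
4P: (54, 26) + (29, 28). λ = (28 - 26)/(29 - 54) ≡ 2/34 mod 59. 34⁻¹ ≡ 33 (mod 59), so λ ≡ 7.
  x = λ² - 54 - 29 = 49 - 83 ≡ 25; y = λ·(54 - 25) - 26 ≡ 0. → (25, 0)
5P: (25, 0) + (29, 28). λ = (28 - 0)/(29 - 25) ≡ 28/4 mod 59. 4⁻¹ ≡ 15 (mod 59), so λ ≡ 7.
  x = λ² - 25 - 29 = 49 - 54 ≡ 54; y = λ·(25 - 54) - 0 ≡ 33. → (54, 33)
6P: (54, 33) + (29, 28). λ = (28 - 33)/(29 - 54) ≡ 54/34 mod 59. 34⁻¹ ≡ 33 (mod 59) since 34·33 = 1122 ≡ 1, so λ ≡ 12.
  x = λ² - 54 - 29 = 144 - 83 ≡ 2; y = λ·(54 - 2) - 33 ≡ 1. → (2, 1)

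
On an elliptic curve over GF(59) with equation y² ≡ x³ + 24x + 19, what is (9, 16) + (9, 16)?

(39, 25)

tangent at (9, 16): λ = (3·9² + 24)/(2·16) ≡ 31/32. 32⁻¹ ≡ 24 (mod 59), so λ ≡ 31·24 ≡ 36.
  x = λ² - 9 - 9 = 1296 - 18 ≡ 39; y = λ·(9 - 39) - 16 ≡ 25. → (39, 25)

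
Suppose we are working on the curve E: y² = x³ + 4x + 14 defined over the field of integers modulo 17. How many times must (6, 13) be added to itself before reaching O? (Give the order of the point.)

10

2P: tangent at (6, 13): λ = (3·6² + 4)/(2·13) ≡ 10/9. 9⁻¹ ≡ 2 (mod 17), so λ ≡ 10·2 ≡ 3.
  x = λ² - 6 - 6 = 9 - 12 ≡ 14; y = λ·(6 - 14) - 13 ≡ 14. → (14, 14)
3P: (14, 14) + (6, 13). λ = (13 - 14)/(6 - 14) ≡ 16/9 mod 17. 9⁻¹ ≡ 2 (mod 17), so λ ≡ 15.
  x = λ² - 14 - 6 = 225 - 20 ≡ 1; y = λ·(14 - 1) - 14 ≡ 11. → (1, 11)
4P: (1, 11) + (6, 13). λ = (13 - 11)/(6 - 1) ≡ 2/5 mod 17. 5⁻¹ ≡ 7 (mod 17), so λ ≡ 14.
  x = λ² - 1 - 6 = 196 - 7 ≡ 2; y = λ·(1 - 2) - 11 ≡ 9. → (2, 9)
5P: (2, 9) + (6, 13). λ = (13 - 9)/(6 - 2) ≡ 4/4 mod 17. 4⁻¹ ≡ 13 (mod 17), so λ ≡ 1.
  x = λ² - 2 - 6 = 1 - 8 ≡ 10; y = λ·(2 - 10) - 9 ≡ 0. → (10, 0)
6P: (10, 0) + (6, 13). λ = (13 - 0)/(6 - 10) ≡ 13/13 mod 17. 13⁻¹ ≡ 4 (mod 17), so λ ≡ 1.
  x = λ² - 10 - 6 = 1 - 16 ≡ 2; y = λ·(10 - 2) - 0 ≡ 8. → (2, 8)
7P: (2, 8) + (6, 13). λ = (13 - 8)/(6 - 2) ≡ 5/4 mod 17. 4⁻¹ ≡ 13 (mod 17), so λ ≡ 14.
  x = λ² - 2 - 6 = 196 - 8 ≡ 1; y = λ·(2 - 1) - 8 ≡ 6. → (1, 6)
8P: (1, 6) + (6, 13). λ = (13 - 6)/(6 - 1) ≡ 7/5 mod 17. 5⁻¹ ≡ 7 (mod 17), so λ ≡ 15.
  x = λ² - 1 - 6 = 225 - 7 ≡ 14; y = λ·(1 - 14) - 6 ≡ 3. → (14, 3)
9P: (14, 3) + (6, 13). λ = (13 - 3)/(6 - 14) ≡ 10/9 mod 17. 9⁻¹ ≡ 2 (mod 17), so λ ≡ 3.
  x = λ² - 14 - 6 = 9 - 20 ≡ 6; y = λ·(14 - 6) - 3 ≡ 4. → (6, 4)
10P: (6, 4) + (6, 13): same x and y₁ ≡ -y₂, so the sum is O.
10P = O, so the order is 10.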